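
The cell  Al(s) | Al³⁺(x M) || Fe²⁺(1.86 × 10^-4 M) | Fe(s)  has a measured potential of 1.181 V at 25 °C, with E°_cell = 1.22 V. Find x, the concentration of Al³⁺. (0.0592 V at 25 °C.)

From the Nernst equation, log Q = n(E° − E)/0.0592 = 6(1.22 − 1.181)/0.0592 = 3.953, so Q = 8970.
With Q = [Al³⁺]^2/[Fe²⁺]^3 and the known concentrations, [Al³⁺]^2 in the numerator gives [Al³⁺] = 2.4 × 10^-4 M.

2.4 × 10^-4 M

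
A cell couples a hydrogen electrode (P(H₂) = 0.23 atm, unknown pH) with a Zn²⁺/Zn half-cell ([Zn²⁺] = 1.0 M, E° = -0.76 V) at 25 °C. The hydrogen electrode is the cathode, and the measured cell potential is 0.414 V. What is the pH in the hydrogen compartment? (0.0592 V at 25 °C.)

E°_cell = 0.76 V and n = 2.
log Q = n(E° − E)/0.0592 = 2×(0.76 − 0.414)/0.0592 = 11.689.
With Q = [Zn²⁺]·P(H₂) / [H⁺]^2, solving for [H⁺] gives log[H⁺] = -6.164, so pH = 6.16.

pH = 6.16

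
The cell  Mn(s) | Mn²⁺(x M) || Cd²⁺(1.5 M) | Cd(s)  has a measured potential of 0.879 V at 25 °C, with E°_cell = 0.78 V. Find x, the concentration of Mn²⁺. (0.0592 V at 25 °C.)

From the Nernst equation, log Q = n(E° − E)/0.0592 = 2(0.78 − 0.879)/0.0592 = -3.345, so Q = 4.52 × 10^-4.
With Q = [Mn²⁺]/[Cd²⁺] and the known concentrations, [Mn²⁺] in the numerator gives [Mn²⁺] = 6.8 × 10^-4 M.

6.8 × 10^-4 M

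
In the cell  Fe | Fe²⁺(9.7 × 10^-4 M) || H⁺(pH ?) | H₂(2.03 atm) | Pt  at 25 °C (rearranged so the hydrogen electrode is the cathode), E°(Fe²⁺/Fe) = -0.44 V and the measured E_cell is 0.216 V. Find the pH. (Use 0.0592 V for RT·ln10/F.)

E°_cell = 0.44 V and n = 2.
log Q = n(E° − E)/0.0592 = 2×(0.44 − 0.216)/0.0592 = 7.568.
With Q = [Fe²⁺]·P(H₂) / [H⁺]^2, solving for [H⁺] gives log[H⁺] = -5.137, so pH = 5.14.

pH = 5.14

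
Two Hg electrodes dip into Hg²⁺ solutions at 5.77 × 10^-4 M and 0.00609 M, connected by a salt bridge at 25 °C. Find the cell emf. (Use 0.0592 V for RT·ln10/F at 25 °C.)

0.030 V

Both half-cells are Hg²⁺/Hg, so E°_cell = 0. The concentrated side is the cathode; the cell reaction moves Hg²⁺ from high to low concentration with n = 2.
Q = [Hg²⁺]_dilute/[Hg²⁺]_conc = 5.77 × 10^-4/0.00609 = 0.0947.
E = 0 − (0.0592/2) log Q = −(0.0592/2)(-1.023) = 0.0303 V.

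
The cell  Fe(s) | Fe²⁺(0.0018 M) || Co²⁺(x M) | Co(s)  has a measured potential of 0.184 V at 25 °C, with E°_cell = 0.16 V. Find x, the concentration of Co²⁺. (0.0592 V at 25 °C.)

From the Nernst equation, log Q = n(E° − E)/0.0592 = 2(0.16 − 0.184)/0.0592 = -0.811, so Q = 0.155.
With Q = [Fe²⁺]/[Co²⁺] and the known concentrations, [Co²⁺] in the denominator gives [Co²⁺] = 0.012 M.

0.012 M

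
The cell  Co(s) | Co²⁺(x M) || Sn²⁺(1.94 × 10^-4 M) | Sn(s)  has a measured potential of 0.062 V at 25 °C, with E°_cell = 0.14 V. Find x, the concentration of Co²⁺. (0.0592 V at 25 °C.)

From the Nernst equation, log Q = n(E° − E)/0.0592 = 2(0.14 − 0.062)/0.0592 = 2.635, so Q = 432.
With Q = [Co²⁺]/[Sn²⁺] and the known concentrations, [Co²⁺] in the numerator gives [Co²⁺] = 0.084 M.

0.084 M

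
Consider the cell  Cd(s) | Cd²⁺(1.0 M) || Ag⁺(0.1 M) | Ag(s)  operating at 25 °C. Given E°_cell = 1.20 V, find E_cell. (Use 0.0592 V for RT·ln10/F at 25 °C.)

1.14 V

Balancing electrons gives n = 2; the reaction quotient is Q = [Cd²⁺]/[Ag⁺]^2 = 100.
At 25 °C, E = E° − (0.0592/n) log Q = 1.20 − (0.0592/2)(2.000) = 1.200 − 0.059 = 1.141 V.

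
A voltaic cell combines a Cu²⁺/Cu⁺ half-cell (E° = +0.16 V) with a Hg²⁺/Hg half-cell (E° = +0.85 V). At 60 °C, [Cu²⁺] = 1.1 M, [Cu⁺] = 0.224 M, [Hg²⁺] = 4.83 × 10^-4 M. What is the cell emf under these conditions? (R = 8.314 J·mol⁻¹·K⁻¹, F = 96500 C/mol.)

The Hg²⁺/Hg couple has the higher reduction potential and acts as the cathode, so E°_cell = +0.85 − (+0.16) = 0.69 V.
Balancing electrons gives n = 2; the reaction quotient is Q = [Cu²⁺]^2/([Cu⁺]^2·[Hg²⁺]) = 4.99 × 10^4.
E = E° − (RT/nF) ln Q = 0.69 − (8.314×333)/(2×96500) × (10.818) = 0.690 − 0.155 = 0.535 V.

0.535 V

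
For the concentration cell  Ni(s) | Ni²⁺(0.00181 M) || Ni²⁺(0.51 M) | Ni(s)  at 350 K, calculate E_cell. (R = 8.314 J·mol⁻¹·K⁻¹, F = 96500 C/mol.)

0.085 V

Both half-cells are Ni²⁺/Ni, so E°_cell = 0. The concentrated side is the cathode; the cell reaction moves Ni²⁺ from high to low concentration with n = 2.
Q = [Ni²⁺]_dilute/[Ni²⁺]_conc = 0.00181/0.51 = 0.00355.
E = 0 − (RT/nF) ln Q = −((8.314×350)/(2×96500))(-5.641) = 0.0851 V.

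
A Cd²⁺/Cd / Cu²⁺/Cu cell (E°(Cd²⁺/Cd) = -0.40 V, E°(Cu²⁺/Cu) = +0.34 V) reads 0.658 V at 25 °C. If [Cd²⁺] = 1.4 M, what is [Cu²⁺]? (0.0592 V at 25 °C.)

0.0024 M

From the Nernst equation, log Q = n(E° − E)/0.0592 = 2(0.74 − 0.658)/0.0592 = 2.770, so Q = 589.
With Q = [Cd²⁺]/[Cu²⁺] and the known concentrations, [Cu²⁺] in the denominator gives [Cu²⁺] = 0.0024 M.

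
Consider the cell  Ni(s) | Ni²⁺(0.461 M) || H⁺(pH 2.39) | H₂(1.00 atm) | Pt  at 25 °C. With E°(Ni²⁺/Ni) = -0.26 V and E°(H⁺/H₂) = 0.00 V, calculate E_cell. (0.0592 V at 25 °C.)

0.13 V

The hydrogen couple is the cathode, so E°_cell = 0.26 V; n = 2.
[H⁺] = 10^(−2.39) = 0.0041 M, and Q = [Ni²⁺]·P(H₂) / [H⁺]^2 = 2.78 × 10^4.
E = E° − (0.0592/2) log Q = 0.26 − (0.0592/2)(4.444) = 0.128 V.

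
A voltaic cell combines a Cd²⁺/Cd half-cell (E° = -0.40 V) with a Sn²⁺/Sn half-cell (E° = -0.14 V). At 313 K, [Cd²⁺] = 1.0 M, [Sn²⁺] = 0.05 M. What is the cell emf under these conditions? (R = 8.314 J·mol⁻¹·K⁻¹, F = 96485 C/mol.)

0.220 V

The Sn²⁺/Sn couple has the higher reduction potential and acts as the cathode, so E°_cell = -0.14 − (-0.40) = 0.26 V.
Balancing electrons gives n = 2; the reaction quotient is Q = [Cd²⁺]/[Sn²⁺] = 20.0.
E = E° − (RT/nF) ln Q = 0.26 − (8.314×313)/(2×96485) × (2.996) = 0.260 − 0.040 = 0.220 V.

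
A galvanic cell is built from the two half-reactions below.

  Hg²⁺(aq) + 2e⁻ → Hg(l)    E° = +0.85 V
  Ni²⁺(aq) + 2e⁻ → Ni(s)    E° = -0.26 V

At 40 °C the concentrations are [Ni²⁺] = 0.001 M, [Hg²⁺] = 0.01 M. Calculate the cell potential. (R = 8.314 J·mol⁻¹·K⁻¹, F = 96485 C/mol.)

The Hg²⁺/Hg couple has the higher reduction potential and acts as the cathode, so E°_cell = +0.85 − (-0.26) = 1.11 V.
Balancing electrons gives n = 2; the reaction quotient is Q = [Ni²⁺]/[Hg²⁺] = 0.100.
E = E° − (RT/nF) ln Q = 1.11 − (8.314×313)/(2×96485) × (-2.303) = 1.110 + 0.031 = 1.141 V.

1.14 V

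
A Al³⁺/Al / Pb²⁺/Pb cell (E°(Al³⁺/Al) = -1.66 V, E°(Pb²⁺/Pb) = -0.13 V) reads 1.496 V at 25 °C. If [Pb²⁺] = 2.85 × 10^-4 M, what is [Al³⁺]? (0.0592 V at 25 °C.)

From the Nernst equation, log Q = n(E° − E)/0.0592 = 6(1.53 − 1.496)/0.0592 = 3.446, so Q = 2790.
With Q = [Al³⁺]^2/[Pb²⁺]^3 and the known concentrations, [Al³⁺]^2 in the numerator gives [Al³⁺] = 2.5 × 10^-4 M.

2.5 × 10^-4 M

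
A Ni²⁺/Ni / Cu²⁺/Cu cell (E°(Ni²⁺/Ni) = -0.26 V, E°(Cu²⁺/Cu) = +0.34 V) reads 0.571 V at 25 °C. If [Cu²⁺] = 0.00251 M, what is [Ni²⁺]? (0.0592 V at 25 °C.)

From the Nernst equation, log Q = n(E° − E)/0.0592 = 2(0.60 − 0.571)/0.0592 = 0.980, so Q = 9.54.
With Q = [Ni²⁺]/[Cu²⁺] and the known concentrations, [Ni²⁺] in the numerator gives [Ni²⁺] = 0.024 M.

0.024 M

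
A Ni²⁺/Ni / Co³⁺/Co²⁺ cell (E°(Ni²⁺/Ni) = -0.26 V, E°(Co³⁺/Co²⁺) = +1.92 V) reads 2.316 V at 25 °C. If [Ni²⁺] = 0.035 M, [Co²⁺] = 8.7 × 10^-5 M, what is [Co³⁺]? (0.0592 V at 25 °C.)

From the Nernst equation, log Q = n(E° − E)/0.0592 = 2(2.18 − 2.316)/0.0592 = -4.595, so Q = 2.54 × 10^-5.
With Q = [Ni²⁺]·[Co²⁺]^2/[Co³⁺]^2 and the known concentrations, [Co³⁺]^2 in the denominator gives [Co³⁺] = 0.0032 M.

0.0032 M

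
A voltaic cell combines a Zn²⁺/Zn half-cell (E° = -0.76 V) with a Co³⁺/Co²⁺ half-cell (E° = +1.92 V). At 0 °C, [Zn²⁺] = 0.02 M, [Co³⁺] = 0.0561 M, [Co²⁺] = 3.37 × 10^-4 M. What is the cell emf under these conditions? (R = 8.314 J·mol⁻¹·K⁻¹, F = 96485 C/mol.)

2.85 V

The Co³⁺/Co²⁺ couple has the higher reduction potential and acts as the cathode, so E°_cell = +1.92 − (-0.76) = 2.68 V.
Balancing electrons gives n = 2; the reaction quotient is Q = [Zn²⁺]·[Co²⁺]^2/[Co³⁺]^2 = 7.22 × 10^-7.
E = E° − (RT/nF) ln Q = 2.68 − (8.314×273)/(2×96485) × (-14.142) = 2.680 + 0.166 = 2.846 V.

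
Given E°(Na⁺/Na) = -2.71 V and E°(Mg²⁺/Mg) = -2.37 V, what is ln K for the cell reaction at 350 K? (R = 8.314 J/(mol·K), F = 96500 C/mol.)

E°_cell = -2.37 − (-2.71) = 0.34 V, with n = 2 electrons transferred.
At equilibrium E = 0, so the Nernst equation gives ln K = nFE°/RT = (2)(96500)(0.34)/((8.314)(350)) = 22.55.

ln K = 22.6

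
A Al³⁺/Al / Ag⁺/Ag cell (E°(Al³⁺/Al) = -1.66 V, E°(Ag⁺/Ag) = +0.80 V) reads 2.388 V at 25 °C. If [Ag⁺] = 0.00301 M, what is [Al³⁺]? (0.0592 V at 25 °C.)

1.2 × 10^-4 M

From the Nernst equation, log Q = n(E° − E)/0.0592 = 3(2.46 − 2.388)/0.0592 = 3.649, so Q = 4450.
With Q = [Al³⁺]/[Ag⁺]^3 and the known concentrations, [Al³⁺] in the numerator gives [Al³⁺] = 1.2 × 10^-4 M.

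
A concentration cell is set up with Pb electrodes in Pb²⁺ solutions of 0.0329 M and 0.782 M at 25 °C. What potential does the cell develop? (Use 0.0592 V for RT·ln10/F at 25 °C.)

0.041 V

Both half-cells are Pb²⁺/Pb, so E°_cell = 0. The concentrated side is the cathode; the cell reaction moves Pb²⁺ from high to low concentration with n = 2.
Q = [Pb²⁺]_dilute/[Pb²⁺]_conc = 0.0329/0.782 = 0.0421.
E = 0 − (0.0592/2) log Q = −(0.0592/2)(-1.376) = 0.0407 V.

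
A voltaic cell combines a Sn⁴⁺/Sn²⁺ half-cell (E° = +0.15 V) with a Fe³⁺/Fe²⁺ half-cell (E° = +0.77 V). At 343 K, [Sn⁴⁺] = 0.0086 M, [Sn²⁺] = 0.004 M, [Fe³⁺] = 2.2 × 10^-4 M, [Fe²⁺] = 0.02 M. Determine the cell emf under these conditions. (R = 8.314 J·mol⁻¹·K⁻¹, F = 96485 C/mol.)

The Fe³⁺/Fe²⁺ couple has the higher reduction potential and acts as the cathode, so E°_cell = +0.77 − (+0.15) = 0.62 V.
Balancing electrons gives n = 2; the reaction quotient is Q = [Sn⁴⁺]·[Fe²⁺]^2/([Sn²⁺]·[Fe³⁺]^2) = 1.78 × 10^4.
E = E° − (RT/nF) ln Q = 0.62 − (8.314×343)/(2×96485) × (9.785) = 0.620 − 0.145 = 0.475 V.

0.475 V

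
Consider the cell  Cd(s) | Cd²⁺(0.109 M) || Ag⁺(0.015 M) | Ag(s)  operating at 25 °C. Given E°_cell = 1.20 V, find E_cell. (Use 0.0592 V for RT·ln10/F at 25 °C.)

Balancing electrons gives n = 2; the reaction quotient is Q = [Cd²⁺]/[Ag⁺]^2 = 484.
At 25 °C, E = E° − (0.0592/n) log Q = 1.20 − (0.0592/2)(2.685) = 1.200 − 0.079 = 1.121 V.

1.12 V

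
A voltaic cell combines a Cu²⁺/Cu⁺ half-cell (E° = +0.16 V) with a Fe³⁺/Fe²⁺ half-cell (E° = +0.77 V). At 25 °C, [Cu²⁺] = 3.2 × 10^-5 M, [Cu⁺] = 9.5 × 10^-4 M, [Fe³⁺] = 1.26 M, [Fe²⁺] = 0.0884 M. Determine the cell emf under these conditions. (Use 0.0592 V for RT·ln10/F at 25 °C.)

The Fe³⁺/Fe²⁺ couple has the higher reduction potential and acts as the cathode, so E°_cell = +0.77 − (+0.16) = 0.61 V.
Balancing electrons gives n = 1; the reaction quotient is Q = [Cu²⁺]·[Fe²⁺]/([Cu⁺]·[Fe³⁺]) = 0.00236.
At 25 °C, E = E° − (0.0592/n) log Q = 0.61 − (0.0592/1)(-2.626) = 0.610 + 0.155 = 0.765 V.

0.765 V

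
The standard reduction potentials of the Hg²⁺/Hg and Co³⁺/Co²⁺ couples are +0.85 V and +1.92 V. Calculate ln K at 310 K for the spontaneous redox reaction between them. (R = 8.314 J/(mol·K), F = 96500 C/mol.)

E°_cell = +1.92 − (+0.85) = 1.07 V, with n = 2 electrons transferred.
At equilibrium E = 0, so the Nernst equation gives ln K = nFE°/RT = (2)(96500)(1.07)/((8.314)(310)) = 80.13.

ln K = 80.1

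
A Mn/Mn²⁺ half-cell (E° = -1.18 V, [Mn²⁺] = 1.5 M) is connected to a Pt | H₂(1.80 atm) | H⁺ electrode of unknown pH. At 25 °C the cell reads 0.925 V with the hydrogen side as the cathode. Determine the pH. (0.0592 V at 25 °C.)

E°_cell = 1.18 V and n = 2.
log Q = n(E° − E)/0.0592 = 2×(1.18 − 0.925)/0.0592 = 8.615.
With Q = [Mn²⁺]·P(H₂) / [H⁺]^2, solving for [H⁺] gives log[H⁺] = -4.092, so pH = 4.09.

pH = 4.09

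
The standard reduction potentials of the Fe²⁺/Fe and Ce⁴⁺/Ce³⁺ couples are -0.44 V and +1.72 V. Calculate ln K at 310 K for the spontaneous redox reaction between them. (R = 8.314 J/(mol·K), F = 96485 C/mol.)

ln K = 161.7

E°_cell = +1.72 − (-0.44) = 2.16 V, with n = 2 electrons transferred.
At equilibrium E = 0, so the Nernst equation gives ln K = nFE°/RT = (2)(96485)(2.16)/((8.314)(310)) = 161.72.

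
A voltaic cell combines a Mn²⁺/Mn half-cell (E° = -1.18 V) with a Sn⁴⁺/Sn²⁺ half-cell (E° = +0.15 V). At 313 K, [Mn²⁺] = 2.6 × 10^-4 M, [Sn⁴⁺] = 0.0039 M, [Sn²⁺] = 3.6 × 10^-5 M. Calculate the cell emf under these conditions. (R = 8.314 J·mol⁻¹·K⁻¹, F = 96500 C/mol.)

1.50 V

The Sn⁴⁺/Sn²⁺ couple has the higher reduction potential and acts as the cathode, so E°_cell = +0.15 − (-1.18) = 1.33 V.
Balancing electrons gives n = 2; the reaction quotient is Q = [Mn²⁺]·[Sn²⁺]/[Sn⁴⁺] = 2.4 × 10^-6.
E = E° − (RT/nF) ln Q = 1.33 − (8.314×313)/(2×96500) × (-12.940) = 1.330 + 0.174 = 1.504 V.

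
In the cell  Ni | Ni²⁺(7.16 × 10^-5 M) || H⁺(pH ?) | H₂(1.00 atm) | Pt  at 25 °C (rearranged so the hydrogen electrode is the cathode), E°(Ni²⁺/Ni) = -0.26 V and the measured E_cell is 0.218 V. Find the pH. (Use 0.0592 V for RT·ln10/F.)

E°_cell = 0.26 V and n = 2.
log Q = n(E° − E)/0.0592 = 2×(0.26 − 0.218)/0.0592 = 1.419.
With Q = [Ni²⁺]·P(H₂) / [H⁺]^2, solving for [H⁺] gives log[H⁺] = -2.782, so pH = 2.78.

pH = 2.78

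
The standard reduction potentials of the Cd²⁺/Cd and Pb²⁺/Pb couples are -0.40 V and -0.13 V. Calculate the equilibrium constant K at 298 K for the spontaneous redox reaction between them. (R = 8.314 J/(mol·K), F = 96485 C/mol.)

1.4 × 10^9

E°_cell = -0.13 − (-0.40) = 0.27 V, with n = 2 electrons transferred.
At equilibrium E = 0, so the Nernst equation gives ln K = nFE°/RT = (2)(96485)(0.27)/((8.314)(298)) = 21.03.
K = e^21.03 = 1.4 × 10^9.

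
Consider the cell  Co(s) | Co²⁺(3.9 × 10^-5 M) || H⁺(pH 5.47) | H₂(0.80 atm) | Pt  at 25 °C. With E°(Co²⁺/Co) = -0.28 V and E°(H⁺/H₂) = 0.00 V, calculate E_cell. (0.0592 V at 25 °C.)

The hydrogen couple is the cathode, so E°_cell = 0.28 V; n = 2.
[H⁺] = 10^(−5.47) = 3.4 × 10^-6 M, and Q = [Co²⁺]·P(H₂) / [H⁺]^2 = 2.72 × 10^6.
E = E° − (0.0592/2) log Q = 0.28 − (0.0592/2)(6.434) = 0.090 V.

0.090 V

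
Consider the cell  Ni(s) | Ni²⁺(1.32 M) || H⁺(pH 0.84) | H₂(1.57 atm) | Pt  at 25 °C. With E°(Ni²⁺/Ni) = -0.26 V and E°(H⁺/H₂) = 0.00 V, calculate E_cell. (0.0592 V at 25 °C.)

0.20 V

The hydrogen couple is the cathode, so E°_cell = 0.26 V; n = 2.
[H⁺] = 10^(−0.84) = 0.14 M, and Q = [Ni²⁺]·P(H₂) / [H⁺]^2 = 99.2.
E = E° − (0.0592/2) log Q = 0.26 − (0.0592/2)(1.996) = 0.201 V.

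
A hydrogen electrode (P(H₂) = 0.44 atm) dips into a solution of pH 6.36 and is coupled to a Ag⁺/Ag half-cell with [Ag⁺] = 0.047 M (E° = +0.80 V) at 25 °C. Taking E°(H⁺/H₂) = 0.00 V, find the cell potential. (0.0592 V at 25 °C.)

1.09 V

The Ag⁺/Ag couple is the cathode, so E°_cell = 0.80 V; n = 2.
[H⁺] = 10^(−6.36) = 4.4 × 10^-7 M, and Q = [H⁺]^2 / ([Ag⁺]^2·P(H₂)) = 1.96 × 10^-10.
E = E° − (0.0592/2) log Q = 0.80 − (0.0592/2)(-9.708) = 1.087 V.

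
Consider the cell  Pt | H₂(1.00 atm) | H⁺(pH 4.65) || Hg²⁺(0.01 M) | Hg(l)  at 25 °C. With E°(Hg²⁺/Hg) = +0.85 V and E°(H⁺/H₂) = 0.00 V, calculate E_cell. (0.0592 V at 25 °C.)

The Hg²⁺/Hg couple is the cathode, so E°_cell = 0.85 V; n = 2.
[H⁺] = 10^(−4.65) = 2.2 × 10^-5 M, and Q = [H⁺]^2 / ([Hg²⁺]·P(H₂)) = 5.01 × 10^-8.
E = E° − (0.0592/2) log Q = 0.85 − (0.0592/2)(-7.300) = 1.066 V.

1.07 V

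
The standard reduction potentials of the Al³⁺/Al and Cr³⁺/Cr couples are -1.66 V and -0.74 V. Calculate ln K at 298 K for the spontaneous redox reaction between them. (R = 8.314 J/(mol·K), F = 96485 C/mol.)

ln K = 107.5

E°_cell = -0.74 − (-1.66) = 0.92 V, with n = 3 electrons transferred.
At equilibrium E = 0, so the Nernst equation gives ln K = nFE°/RT = (3)(96485)(0.92)/((8.314)(298)) = 107.48.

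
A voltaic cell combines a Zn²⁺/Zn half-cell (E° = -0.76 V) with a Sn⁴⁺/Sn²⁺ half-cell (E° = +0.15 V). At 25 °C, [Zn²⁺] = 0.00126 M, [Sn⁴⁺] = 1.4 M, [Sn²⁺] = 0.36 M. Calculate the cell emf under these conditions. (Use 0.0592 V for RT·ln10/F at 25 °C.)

The Sn⁴⁺/Sn²⁺ couple has the higher reduction potential and acts as the cathode, so E°_cell = +0.15 − (-0.76) = 0.91 V.
Balancing electrons gives n = 2; the reaction quotient is Q = [Zn²⁺]·[Sn²⁺]/[Sn⁴⁺] = 3.24 × 10^-4.
At 25 °C, E = E° − (0.0592/n) log Q = 0.91 − (0.0592/2)(-3.489) = 0.910 + 0.103 = 1.013 V.

1.01 V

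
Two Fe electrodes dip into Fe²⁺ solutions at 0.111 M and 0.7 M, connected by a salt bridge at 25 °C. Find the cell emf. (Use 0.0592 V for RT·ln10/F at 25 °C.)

Both half-cells are Fe²⁺/Fe, so E°_cell = 0. The concentrated side is the cathode; the cell reaction moves Fe²⁺ from high to low concentration with n = 2.
Q = [Fe²⁺]_dilute/[Fe²⁺]_conc = 0.111/0.7 = 0.159.
E = 0 − (0.0592/2) log Q = −(0.0592/2)(-0.800) = 0.0237 V.

0.024 V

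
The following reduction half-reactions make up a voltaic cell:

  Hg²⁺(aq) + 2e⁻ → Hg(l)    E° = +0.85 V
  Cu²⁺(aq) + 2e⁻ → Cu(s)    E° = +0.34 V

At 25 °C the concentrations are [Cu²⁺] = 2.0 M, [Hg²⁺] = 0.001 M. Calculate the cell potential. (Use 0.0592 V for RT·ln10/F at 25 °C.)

0.412 V

The Hg²⁺/Hg couple has the higher reduction potential and acts as the cathode, so E°_cell = +0.85 − (+0.34) = 0.51 V.
Balancing electrons gives n = 2; the reaction quotient is Q = [Cu²⁺]/[Hg²⁺] = 2000.
At 25 °C, E = E° − (0.0592/n) log Q = 0.51 − (0.0592/2)(3.301) = 0.510 − 0.098 = 0.412 V.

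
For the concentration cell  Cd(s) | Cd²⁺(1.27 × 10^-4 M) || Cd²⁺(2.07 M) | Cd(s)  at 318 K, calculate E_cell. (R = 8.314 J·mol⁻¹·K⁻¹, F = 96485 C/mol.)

Both half-cells are Cd²⁺/Cd, so E°_cell = 0. The concentrated side is the cathode; the cell reaction moves Cd²⁺ from high to low concentration with n = 2.
Q = [Cd²⁺]_dilute/[Cd²⁺]_conc = 1.27 × 10^-4/2.07 = 6.14 × 10^-5.
E = 0 − (RT/nF) ln Q = −((8.314×318)/(2×96485))(-9.699) = 0.1329 V.

0.13 V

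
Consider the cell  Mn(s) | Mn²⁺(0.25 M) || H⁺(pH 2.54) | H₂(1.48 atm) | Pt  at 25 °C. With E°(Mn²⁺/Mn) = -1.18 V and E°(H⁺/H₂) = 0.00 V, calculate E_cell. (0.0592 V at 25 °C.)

The hydrogen couple is the cathode, so E°_cell = 1.18 V; n = 2.
[H⁺] = 10^(−2.54) = 0.0029 M, and Q = [Mn²⁺]·P(H₂) / [H⁺]^2 = 4.45 × 10^4.
E = E° − (0.0592/2) log Q = 1.18 − (0.0592/2)(4.648) = 1.042 V.

1.04 V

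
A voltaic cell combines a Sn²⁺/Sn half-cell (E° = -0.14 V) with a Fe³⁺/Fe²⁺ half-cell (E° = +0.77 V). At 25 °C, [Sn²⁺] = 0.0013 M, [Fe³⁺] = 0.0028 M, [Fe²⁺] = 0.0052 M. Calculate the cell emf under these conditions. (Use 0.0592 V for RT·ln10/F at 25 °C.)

0.980 V

The Fe³⁺/Fe²⁺ couple has the higher reduction potential and acts as the cathode, so E°_cell = +0.77 − (-0.14) = 0.91 V.
Balancing electrons gives n = 2; the reaction quotient is Q = [Sn²⁺]·[Fe²⁺]^2/[Fe³⁺]^2 = 0.00448.
At 25 °C, E = E° − (0.0592/n) log Q = 0.91 − (0.0592/2)(-2.348) = 0.910 + 0.070 = 0.980 V.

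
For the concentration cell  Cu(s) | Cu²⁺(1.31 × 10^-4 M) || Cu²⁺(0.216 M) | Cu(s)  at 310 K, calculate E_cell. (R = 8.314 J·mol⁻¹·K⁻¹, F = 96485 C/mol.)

0.099 V

Both half-cells are Cu²⁺/Cu, so E°_cell = 0. The concentrated side is the cathode; the cell reaction moves Cu²⁺ from high to low concentration with n = 2.
Q = [Cu²⁺]_dilute/[Cu²⁺]_conc = 1.31 × 10^-4/0.216 = 6.06 × 10^-4.
E = 0 − (RT/nF) ln Q = −((8.314×310)/(2×96485))(-7.408) = 0.0989 V.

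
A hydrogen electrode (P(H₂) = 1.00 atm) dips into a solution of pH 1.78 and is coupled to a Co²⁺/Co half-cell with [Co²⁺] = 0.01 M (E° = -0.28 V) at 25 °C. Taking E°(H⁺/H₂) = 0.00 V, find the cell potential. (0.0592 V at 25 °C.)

0.23 V

The hydrogen couple is the cathode, so E°_cell = 0.28 V; n = 2.
[H⁺] = 10^(−1.78) = 0.017 M, and Q = [Co²⁺]·P(H₂) / [H⁺]^2 = 36.3.
E = E° − (0.0592/2) log Q = 0.28 − (0.0592/2)(1.560) = 0.234 V.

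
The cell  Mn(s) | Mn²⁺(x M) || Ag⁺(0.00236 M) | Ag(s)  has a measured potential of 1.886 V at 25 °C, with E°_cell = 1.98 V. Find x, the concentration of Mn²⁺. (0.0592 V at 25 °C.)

From the Nernst equation, log Q = n(E° − E)/0.0592 = 2(1.98 − 1.886)/0.0592 = 3.176, so Q = 1500.
With Q = [Mn²⁺]/[Ag⁺]^2 and the known concentrations, [Mn²⁺] in the numerator gives [Mn²⁺] = 0.0083 M.

0.0083 M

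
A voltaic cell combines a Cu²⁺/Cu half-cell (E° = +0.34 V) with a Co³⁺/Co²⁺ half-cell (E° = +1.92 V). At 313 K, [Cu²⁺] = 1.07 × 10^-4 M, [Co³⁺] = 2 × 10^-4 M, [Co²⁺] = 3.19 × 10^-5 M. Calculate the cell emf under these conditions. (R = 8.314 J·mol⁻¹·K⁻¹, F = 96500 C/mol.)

1.75 V

The Co³⁺/Co²⁺ couple has the higher reduction potential and acts as the cathode, so E°_cell = +1.92 − (+0.34) = 1.58 V.
Balancing electrons gives n = 2; the reaction quotient is Q = [Cu²⁺]·[Co²⁺]^2/[Co³⁺]^2 = 2.72 × 10^-6.
E = E° − (RT/nF) ln Q = 1.58 − (8.314×313)/(2×96500) × (-12.814) = 1.580 + 0.173 = 1.753 V.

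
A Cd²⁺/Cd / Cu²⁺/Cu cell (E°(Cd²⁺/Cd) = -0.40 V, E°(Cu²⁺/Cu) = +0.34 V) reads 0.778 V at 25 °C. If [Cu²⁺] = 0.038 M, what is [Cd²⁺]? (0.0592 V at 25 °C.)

From the Nernst equation, log Q = n(E° − E)/0.0592 = 2(0.74 − 0.778)/0.0592 = -1.284, so Q = 0.0520.
With Q = [Cd²⁺]/[Cu²⁺] and the known concentrations, [Cd²⁺] in the numerator gives [Cd²⁺] = 0.002 M.

0.002 M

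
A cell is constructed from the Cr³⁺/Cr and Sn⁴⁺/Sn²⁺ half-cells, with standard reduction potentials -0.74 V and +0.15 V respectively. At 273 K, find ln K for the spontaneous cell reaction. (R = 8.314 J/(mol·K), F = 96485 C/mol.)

E°_cell = +0.15 − (-0.74) = 0.89 V, with n = 6 electrons transferred.
At equilibrium E = 0, so the Nernst equation gives ln K = nFE°/RT = (6)(96485)(0.89)/((8.314)(273)) = 227.00.

ln K = 227.0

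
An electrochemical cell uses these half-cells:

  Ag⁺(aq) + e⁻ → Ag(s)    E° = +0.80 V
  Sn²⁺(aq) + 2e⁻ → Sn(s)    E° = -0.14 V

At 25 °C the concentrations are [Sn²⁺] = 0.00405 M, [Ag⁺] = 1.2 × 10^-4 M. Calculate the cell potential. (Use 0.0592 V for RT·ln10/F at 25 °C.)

0.779 V

The Ag⁺/Ag couple has the higher reduction potential and acts as the cathode, so E°_cell = +0.80 − (-0.14) = 0.94 V.
Balancing electrons gives n = 2; the reaction quotient is Q = [Sn²⁺]/[Ag⁺]^2 = 2.81 × 10^5.
At 25 °C, E = E° − (0.0592/n) log Q = 0.94 − (0.0592/2)(5.449) = 0.940 − 0.161 = 0.779 V.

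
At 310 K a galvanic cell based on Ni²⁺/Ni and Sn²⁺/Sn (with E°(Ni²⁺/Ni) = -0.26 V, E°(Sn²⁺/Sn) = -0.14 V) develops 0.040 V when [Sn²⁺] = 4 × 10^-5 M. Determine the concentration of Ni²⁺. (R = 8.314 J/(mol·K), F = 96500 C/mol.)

From the Nernst equation, ln Q = nF(E° − E)/RT = 2×96500×(0.12 − 0.040)/(8.314×310) = 5.991, so Q = 400.
With Q = [Ni²⁺]/[Sn²⁺] and the known concentrations, [Ni²⁺] in the numerator gives [Ni²⁺] = 0.016 M.

0.016 M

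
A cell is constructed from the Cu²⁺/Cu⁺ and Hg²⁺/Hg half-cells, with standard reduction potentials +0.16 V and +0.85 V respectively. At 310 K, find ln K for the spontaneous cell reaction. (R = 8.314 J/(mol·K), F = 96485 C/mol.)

E°_cell = +0.85 − (+0.16) = 0.69 V, with n = 2 electrons transferred.
At equilibrium E = 0, so the Nernst equation gives ln K = nFE°/RT = (2)(96485)(0.69)/((8.314)(310)) = 51.66.

ln K = 51.7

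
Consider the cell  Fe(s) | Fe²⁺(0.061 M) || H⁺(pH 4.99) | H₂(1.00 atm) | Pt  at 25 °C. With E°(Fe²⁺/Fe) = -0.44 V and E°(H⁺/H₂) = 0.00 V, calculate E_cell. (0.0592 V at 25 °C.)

The hydrogen couple is the cathode, so E°_cell = 0.44 V; n = 2.
[H⁺] = 10^(−4.99) = 1 × 10^-5 M, and Q = [Fe²⁺]·P(H₂) / [H⁺]^2 = 5.83 × 10^8.
E = E° − (0.0592/2) log Q = 0.44 − (0.0592/2)(8.765) = 0.181 V.

0.18 V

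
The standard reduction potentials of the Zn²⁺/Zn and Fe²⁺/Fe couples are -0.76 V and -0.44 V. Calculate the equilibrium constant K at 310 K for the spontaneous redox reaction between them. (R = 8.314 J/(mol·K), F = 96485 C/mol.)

2.5 × 10^10

E°_cell = -0.44 − (-0.76) = 0.32 V, with n = 2 electrons transferred.
At equilibrium E = 0, so the Nernst equation gives ln K = nFE°/RT = (2)(96485)(0.32)/((8.314)(310)) = 23.96.
K = e^23.96 = 2.5 × 10^10.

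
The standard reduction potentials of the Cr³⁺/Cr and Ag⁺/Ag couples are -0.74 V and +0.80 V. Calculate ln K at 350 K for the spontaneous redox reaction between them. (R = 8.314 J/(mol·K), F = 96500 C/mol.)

ln K = 153.2

E°_cell = +0.80 − (-0.74) = 1.54 V, with n = 3 electrons transferred.
At equilibrium E = 0, so the Nernst equation gives ln K = nFE°/RT = (3)(96500)(1.54)/((8.314)(350)) = 153.21.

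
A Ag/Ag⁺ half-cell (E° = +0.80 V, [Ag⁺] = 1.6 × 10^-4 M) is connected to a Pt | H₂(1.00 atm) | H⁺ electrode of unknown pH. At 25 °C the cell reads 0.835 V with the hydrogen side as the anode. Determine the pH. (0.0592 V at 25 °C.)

pH = 4.39

E°_cell = 0.80 V and n = 2.
log Q = n(E° − E)/0.0592 = 2×(0.80 − 0.835)/0.0592 = -1.182.
With Q = [H⁺]^2 / ([Ag⁺]^2·P(H₂)), solving for [H⁺] gives log[H⁺] = -4.387, so pH = 4.39.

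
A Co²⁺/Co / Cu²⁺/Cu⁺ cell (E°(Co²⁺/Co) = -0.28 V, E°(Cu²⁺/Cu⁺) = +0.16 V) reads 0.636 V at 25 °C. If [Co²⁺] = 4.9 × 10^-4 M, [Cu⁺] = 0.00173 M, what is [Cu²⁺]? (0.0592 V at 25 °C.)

0.078 M

From the Nernst equation, log Q = n(E° − E)/0.0592 = 2(0.44 − 0.636)/0.0592 = -6.622, so Q = 2.39 × 10^-7.
With Q = [Co²⁺]·[Cu⁺]^2/[Cu²⁺]^2 and the known concentrations, [Cu²⁺]^2 in the denominator gives [Cu²⁺] = 0.078 M.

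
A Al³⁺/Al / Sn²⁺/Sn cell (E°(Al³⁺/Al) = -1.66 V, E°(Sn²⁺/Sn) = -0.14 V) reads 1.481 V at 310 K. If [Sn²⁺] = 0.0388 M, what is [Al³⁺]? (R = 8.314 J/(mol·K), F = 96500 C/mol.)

From the Nernst equation, ln Q = nF(E° − E)/RT = 6×96500×(1.52 − 1.481)/(8.314×310) = 8.761, so Q = 6380.
With Q = [Al³⁺]^2/[Sn²⁺]^3 and the known concentrations, [Al³⁺]^2 in the numerator gives [Al³⁺] = 0.61 M.

0.61 M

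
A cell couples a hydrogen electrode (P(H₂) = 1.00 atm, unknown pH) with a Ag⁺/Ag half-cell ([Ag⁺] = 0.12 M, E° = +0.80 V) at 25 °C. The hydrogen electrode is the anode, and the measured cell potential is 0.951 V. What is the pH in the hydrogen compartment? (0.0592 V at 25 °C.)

pH = 3.47

E°_cell = 0.80 V and n = 2.
log Q = n(E° − E)/0.0592 = 2×(0.80 − 0.951)/0.0592 = -5.101.
With Q = [H⁺]^2 / ([Ag⁺]^2·P(H₂)), solving for [H⁺] gives log[H⁺] = -3.471, so pH = 3.47.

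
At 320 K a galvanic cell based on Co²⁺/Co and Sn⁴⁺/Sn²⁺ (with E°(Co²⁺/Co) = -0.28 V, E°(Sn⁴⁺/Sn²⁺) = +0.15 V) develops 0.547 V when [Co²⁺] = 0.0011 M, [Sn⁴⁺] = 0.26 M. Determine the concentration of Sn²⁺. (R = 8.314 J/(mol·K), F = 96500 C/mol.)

0.049 M

From the Nernst equation, ln Q = nF(E° − E)/RT = 2×96500×(0.43 − 0.547)/(8.314×320) = -8.488, so Q = 2.06 × 10^-4.
With Q = [Co²⁺]·[Sn²⁺]/[Sn⁴⁺] and the known concentrations, [Sn²⁺] in the numerator gives [Sn²⁺] = 0.049 M.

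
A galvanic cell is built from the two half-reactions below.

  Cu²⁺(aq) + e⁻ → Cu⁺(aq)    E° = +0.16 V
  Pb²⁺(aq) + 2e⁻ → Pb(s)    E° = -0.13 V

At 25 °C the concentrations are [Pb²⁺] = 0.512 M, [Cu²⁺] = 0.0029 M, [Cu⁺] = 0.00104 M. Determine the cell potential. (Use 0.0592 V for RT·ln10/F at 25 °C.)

The Cu²⁺/Cu⁺ couple has the higher reduction potential and acts as the cathode, so E°_cell = +0.16 − (-0.13) = 0.29 V.
Balancing electrons gives n = 2; the reaction quotient is Q = [Pb²⁺]·[Cu⁺]^2/[Cu²⁺]^2 = 0.0658.
At 25 °C, E = E° − (0.0592/n) log Q = 0.29 − (0.0592/2)(-1.181) = 0.290 + 0.035 = 0.325 V.

0.325 V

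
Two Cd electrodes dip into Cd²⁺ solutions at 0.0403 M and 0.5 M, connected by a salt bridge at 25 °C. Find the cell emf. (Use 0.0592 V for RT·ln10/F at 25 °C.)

Both half-cells are Cd²⁺/Cd, so E°_cell = 0. The concentrated side is the cathode; the cell reaction moves Cd²⁺ from high to low concentration with n = 2.
Q = [Cd²⁺]_dilute/[Cd²⁺]_conc = 0.0403/0.5 = 0.0806.
E = 0 − (0.0592/2) log Q = −(0.0592/2)(-1.094) = 0.0324 V.

0.032 V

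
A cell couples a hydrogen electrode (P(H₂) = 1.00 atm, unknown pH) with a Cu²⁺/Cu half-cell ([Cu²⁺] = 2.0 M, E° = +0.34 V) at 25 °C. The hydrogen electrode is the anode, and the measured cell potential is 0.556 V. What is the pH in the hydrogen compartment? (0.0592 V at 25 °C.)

pH = 3.50

E°_cell = 0.34 V and n = 2.
log Q = n(E° − E)/0.0592 = 2×(0.34 − 0.556)/0.0592 = -7.297.
With Q = [H⁺]^2 / ([Cu²⁺]·P(H₂)), solving for [H⁺] gives log[H⁺] = -3.498, so pH = 3.50.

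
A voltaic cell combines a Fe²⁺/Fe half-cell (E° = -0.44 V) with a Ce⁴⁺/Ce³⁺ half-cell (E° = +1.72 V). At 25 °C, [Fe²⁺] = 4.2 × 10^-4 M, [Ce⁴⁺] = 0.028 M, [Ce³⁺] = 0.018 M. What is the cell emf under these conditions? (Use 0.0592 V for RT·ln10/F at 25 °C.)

2.27 V

The Ce⁴⁺/Ce³⁺ couple has the higher reduction potential and acts as the cathode, so E°_cell = +1.72 − (-0.44) = 2.16 V.
Balancing electrons gives n = 2; the reaction quotient is Q = [Fe²⁺]·[Ce³⁺]^2/[Ce⁴⁺]^2 = 1.74 × 10^-4.
At 25 °C, E = E° − (0.0592/n) log Q = 2.16 − (0.0592/2)(-3.761) = 2.160 + 0.111 = 2.271 V.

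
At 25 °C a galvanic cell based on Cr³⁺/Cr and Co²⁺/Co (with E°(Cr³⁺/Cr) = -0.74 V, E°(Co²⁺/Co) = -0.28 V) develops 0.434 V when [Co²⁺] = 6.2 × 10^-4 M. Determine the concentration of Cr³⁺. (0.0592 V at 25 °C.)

From the Nernst equation, log Q = n(E° − E)/0.0592 = 6(0.46 − 0.434)/0.0592 = 2.635, so Q = 432.
With Q = [Cr³⁺]^2/[Co²⁺]^3 and the known concentrations, [Cr³⁺]^2 in the numerator gives [Cr³⁺] = 3.2 × 10^-4 M.

3.2 × 10^-4 M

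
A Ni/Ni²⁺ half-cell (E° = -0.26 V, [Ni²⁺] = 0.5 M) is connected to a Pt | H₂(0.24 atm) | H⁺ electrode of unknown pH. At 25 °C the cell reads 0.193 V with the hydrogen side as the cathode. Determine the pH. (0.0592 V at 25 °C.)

pH = 1.59

E°_cell = 0.26 V and n = 2.
log Q = n(E° − E)/0.0592 = 2×(0.26 − 0.193)/0.0592 = 2.264.
With Q = [Ni²⁺]·P(H₂) / [H⁺]^2, solving for [H⁺] gives log[H⁺] = -1.592, so pH = 1.59.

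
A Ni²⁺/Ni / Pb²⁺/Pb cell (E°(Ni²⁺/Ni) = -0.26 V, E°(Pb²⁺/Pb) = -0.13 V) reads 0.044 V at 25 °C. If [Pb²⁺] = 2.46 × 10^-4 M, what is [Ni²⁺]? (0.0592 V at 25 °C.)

0.2 M

From the Nernst equation, log Q = n(E° − E)/0.0592 = 2(0.13 − 0.044)/0.0592 = 2.905, so Q = 804.
With Q = [Ni²⁺]/[Pb²⁺] and the known concentrations, [Ni²⁺] in the numerator gives [Ni²⁺] = 0.2 M.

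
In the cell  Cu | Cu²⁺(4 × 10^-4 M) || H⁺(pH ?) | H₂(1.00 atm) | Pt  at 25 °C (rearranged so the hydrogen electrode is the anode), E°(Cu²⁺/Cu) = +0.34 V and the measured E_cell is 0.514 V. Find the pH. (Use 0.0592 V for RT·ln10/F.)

pH = 4.64

E°_cell = 0.34 V and n = 2.
log Q = n(E° − E)/0.0592 = 2×(0.34 − 0.514)/0.0592 = -5.878.
With Q = [H⁺]^2 / ([Cu²⁺]·P(H₂)), solving for [H⁺] gives log[H⁺] = -4.638, so pH = 4.64.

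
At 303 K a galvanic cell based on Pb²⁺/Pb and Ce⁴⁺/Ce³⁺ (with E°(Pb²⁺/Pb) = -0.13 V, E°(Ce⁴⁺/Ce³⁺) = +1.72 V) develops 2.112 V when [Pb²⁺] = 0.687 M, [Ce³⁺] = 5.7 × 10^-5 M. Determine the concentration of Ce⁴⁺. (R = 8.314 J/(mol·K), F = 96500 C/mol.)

From the Nernst equation, ln Q = nF(E° − E)/RT = 2×96500×(1.85 − 2.112)/(8.314×303) = -20.073, so Q = 1.92 × 10^-9.
With Q = [Pb²⁺]·[Ce³⁺]^2/[Ce⁴⁺]^2 and the known concentrations, [Ce⁴⁺]^2 in the denominator gives [Ce⁴⁺] = 1.1 M.

1.1 M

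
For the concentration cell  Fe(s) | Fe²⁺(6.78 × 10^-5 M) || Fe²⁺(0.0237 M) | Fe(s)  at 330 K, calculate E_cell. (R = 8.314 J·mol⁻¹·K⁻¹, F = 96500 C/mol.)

0.083 V

Both half-cells are Fe²⁺/Fe, so E°_cell = 0. The concentrated side is the cathode; the cell reaction moves Fe²⁺ from high to low concentration with n = 2.
Q = [Fe²⁺]_dilute/[Fe²⁺]_conc = 6.78 × 10^-5/0.0237 = 0.00286.
E = 0 − (RT/nF) ln Q = −((8.314×330)/(2×96500))(-5.857) = 0.0833 V.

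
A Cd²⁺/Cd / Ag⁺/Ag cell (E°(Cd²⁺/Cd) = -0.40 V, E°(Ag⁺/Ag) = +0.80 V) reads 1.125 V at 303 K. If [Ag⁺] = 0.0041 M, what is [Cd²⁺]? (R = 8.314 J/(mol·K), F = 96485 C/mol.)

From the Nernst equation, ln Q = nF(E° − E)/RT = 2×96485×(1.20 − 1.125)/(8.314×303) = 5.745, so Q = 313.
With Q = [Cd²⁺]/[Ag⁺]^2 and the known concentrations, [Cd²⁺] in the numerator gives [Cd²⁺] = 0.0053 M.

0.0053 M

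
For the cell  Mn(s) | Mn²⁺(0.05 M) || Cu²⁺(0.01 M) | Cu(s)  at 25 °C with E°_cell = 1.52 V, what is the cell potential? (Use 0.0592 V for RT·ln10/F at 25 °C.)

Balancing electrons gives n = 2; the reaction quotient is Q = [Mn²⁺]/[Cu²⁺] = 5.00.
At 25 °C, E = E° − (0.0592/n) log Q = 1.52 − (0.0592/2)(0.699) = 1.520 − 0.021 = 1.499 V.

1.50 V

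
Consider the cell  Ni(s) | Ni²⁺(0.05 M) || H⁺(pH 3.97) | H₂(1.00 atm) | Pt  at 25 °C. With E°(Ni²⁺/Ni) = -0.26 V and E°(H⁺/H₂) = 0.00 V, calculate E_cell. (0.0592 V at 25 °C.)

0.063 V

The hydrogen couple is the cathode, so E°_cell = 0.26 V; n = 2.
[H⁺] = 10^(−3.97) = 1.1 × 10^-4 M, and Q = [Ni²⁺]·P(H₂) / [H⁺]^2 = 4.35 × 10^6.
E = E° − (0.0592/2) log Q = 0.26 − (0.0592/2)(6.639) = 0.063 V.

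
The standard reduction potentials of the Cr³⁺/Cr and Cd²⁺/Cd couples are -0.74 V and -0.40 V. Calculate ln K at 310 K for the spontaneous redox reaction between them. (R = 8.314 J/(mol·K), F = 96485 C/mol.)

ln K = 76.4

E°_cell = -0.40 − (-0.74) = 0.34 V, with n = 6 electrons transferred.
At equilibrium E = 0, so the Nernst equation gives ln K = nFE°/RT = (6)(96485)(0.34)/((8.314)(310)) = 76.37.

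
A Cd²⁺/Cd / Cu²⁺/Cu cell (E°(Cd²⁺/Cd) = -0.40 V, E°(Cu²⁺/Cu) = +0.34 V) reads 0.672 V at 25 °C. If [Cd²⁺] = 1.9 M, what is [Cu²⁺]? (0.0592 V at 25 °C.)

0.0096 M

From the Nernst equation, log Q = n(E° − E)/0.0592 = 2(0.74 − 0.672)/0.0592 = 2.297, so Q = 198.
With Q = [Cd²⁺]/[Cu²⁺] and the known concentrations, [Cu²⁺] in the denominator gives [Cu²⁺] = 0.0096 M.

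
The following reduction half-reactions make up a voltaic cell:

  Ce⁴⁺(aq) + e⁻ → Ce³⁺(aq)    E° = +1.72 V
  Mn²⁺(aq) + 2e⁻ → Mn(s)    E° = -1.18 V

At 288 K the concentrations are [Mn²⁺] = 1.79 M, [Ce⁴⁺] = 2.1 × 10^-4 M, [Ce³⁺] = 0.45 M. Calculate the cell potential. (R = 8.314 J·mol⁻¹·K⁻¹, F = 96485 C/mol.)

The Ce⁴⁺/Ce³⁺ couple has the higher reduction potential and acts as the cathode, so E°_cell = +1.72 − (-1.18) = 2.90 V.
Balancing electrons gives n = 2; the reaction quotient is Q = [Mn²⁺]·[Ce³⁺]^2/[Ce⁴⁺]^2 = 8.22 × 10^6.
E = E° − (RT/nF) ln Q = 2.90 − (8.314×288)/(2×96485) × (15.922) = 2.900 − 0.198 = 2.702 V.

2.70 V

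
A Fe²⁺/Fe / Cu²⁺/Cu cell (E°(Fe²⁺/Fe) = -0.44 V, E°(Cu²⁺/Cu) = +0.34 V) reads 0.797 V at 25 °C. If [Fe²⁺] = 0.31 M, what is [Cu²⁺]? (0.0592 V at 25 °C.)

From the Nernst equation, log Q = n(E° − E)/0.0592 = 2(0.78 − 0.797)/0.0592 = -0.574, so Q = 0.266.
With Q = [Fe²⁺]/[Cu²⁺] and the known concentrations, [Cu²⁺] in the denominator gives [Cu²⁺] = 1.2 M.

1.2 M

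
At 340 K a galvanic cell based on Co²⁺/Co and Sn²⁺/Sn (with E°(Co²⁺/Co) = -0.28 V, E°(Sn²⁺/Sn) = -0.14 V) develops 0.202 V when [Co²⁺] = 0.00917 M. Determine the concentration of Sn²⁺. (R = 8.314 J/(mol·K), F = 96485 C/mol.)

From the Nernst equation, ln Q = nF(E° − E)/RT = 2×96485×(0.14 − 0.202)/(8.314×340) = -4.232, so Q = 0.0145.
With Q = [Co²⁺]/[Sn²⁺] and the known concentrations, [Sn²⁺] in the denominator gives [Sn²⁺] = 0.63 M.

0.63 M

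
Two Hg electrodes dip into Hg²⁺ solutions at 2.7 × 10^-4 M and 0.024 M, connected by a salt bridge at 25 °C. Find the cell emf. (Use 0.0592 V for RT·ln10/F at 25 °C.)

0.058 V

Both half-cells are Hg²⁺/Hg, so E°_cell = 0. The concentrated side is the cathode; the cell reaction moves Hg²⁺ from high to low concentration with n = 2.
Q = [Hg²⁺]_dilute/[Hg²⁺]_conc = 2.7 × 10^-4/0.024 = 0.0112.
E = 0 − (0.0592/2) log Q = −(0.0592/2)(-1.949) = 0.0577 V.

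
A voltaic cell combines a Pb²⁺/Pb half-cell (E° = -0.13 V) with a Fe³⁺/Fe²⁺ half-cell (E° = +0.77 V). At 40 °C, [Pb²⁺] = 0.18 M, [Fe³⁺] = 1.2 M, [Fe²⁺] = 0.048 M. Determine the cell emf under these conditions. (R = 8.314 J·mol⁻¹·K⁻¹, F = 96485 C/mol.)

The Fe³⁺/Fe²⁺ couple has the higher reduction potential and acts as the cathode, so E°_cell = +0.77 − (-0.13) = 0.90 V.
Balancing electrons gives n = 2; the reaction quotient is Q = [Pb²⁺]·[Fe²⁺]^2/[Fe³⁺]^2 = 2.88 × 10^-4.
E = E° − (RT/nF) ln Q = 0.90 − (8.314×313)/(2×96485) × (-8.153) = 0.900 + 0.110 = 1.010 V.

1.01 V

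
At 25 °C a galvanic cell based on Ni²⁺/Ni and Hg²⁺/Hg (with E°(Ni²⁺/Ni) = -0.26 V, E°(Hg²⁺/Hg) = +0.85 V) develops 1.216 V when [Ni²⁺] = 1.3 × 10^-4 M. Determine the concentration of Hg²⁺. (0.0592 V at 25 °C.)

From the Nernst equation, log Q = n(E° − E)/0.0592 = 2(1.11 − 1.216)/0.0592 = -3.581, so Q = 2.62 × 10^-4.
With Q = [Ni²⁺]/[Hg²⁺] and the known concentrations, [Hg²⁺] in the denominator gives [Hg²⁺] = 0.5 M.

0.5 M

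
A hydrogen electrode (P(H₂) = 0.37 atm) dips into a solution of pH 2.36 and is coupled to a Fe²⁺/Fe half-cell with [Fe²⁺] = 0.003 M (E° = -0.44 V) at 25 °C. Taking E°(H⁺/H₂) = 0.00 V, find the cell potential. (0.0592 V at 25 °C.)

0.39 V

The hydrogen couple is the cathode, so E°_cell = 0.44 V; n = 2.
[H⁺] = 10^(−2.36) = 0.0044 M, and Q = [Fe²⁺]·P(H₂) / [H⁺]^2 = 58.3.
E = E° − (0.0592/2) log Q = 0.44 − (0.0592/2)(1.765) = 0.388 V.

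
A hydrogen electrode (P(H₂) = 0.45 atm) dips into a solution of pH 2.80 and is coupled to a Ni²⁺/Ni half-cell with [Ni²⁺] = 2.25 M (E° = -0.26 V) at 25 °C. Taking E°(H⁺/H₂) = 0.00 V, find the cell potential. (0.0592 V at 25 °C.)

The hydrogen couple is the cathode, so E°_cell = 0.26 V; n = 2.
[H⁺] = 10^(−2.80) = 0.0016 M, and Q = [Ni²⁺]·P(H₂) / [H⁺]^2 = 4.03 × 10^5.
E = E° − (0.0592/2) log Q = 0.26 − (0.0592/2)(5.605) = 0.094 V.

0.094 V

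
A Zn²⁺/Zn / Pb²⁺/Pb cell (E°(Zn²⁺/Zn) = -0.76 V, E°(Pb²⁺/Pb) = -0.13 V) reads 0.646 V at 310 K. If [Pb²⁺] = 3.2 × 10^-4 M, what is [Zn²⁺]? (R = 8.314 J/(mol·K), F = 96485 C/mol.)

From the Nernst equation, ln Q = nF(E° − E)/RT = 2×96485×(0.63 − 0.646)/(8.314×310) = -1.198, so Q = 0.302.
With Q = [Zn²⁺]/[Pb²⁺] and the known concentrations, [Zn²⁺] in the numerator gives [Zn²⁺] = 9.7 × 10^-5 M.

9.7 × 10^-5 M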